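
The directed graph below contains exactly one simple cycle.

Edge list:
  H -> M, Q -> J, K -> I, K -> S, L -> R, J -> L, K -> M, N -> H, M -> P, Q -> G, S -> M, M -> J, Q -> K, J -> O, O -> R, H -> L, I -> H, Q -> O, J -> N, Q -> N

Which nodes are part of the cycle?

H, J, M, N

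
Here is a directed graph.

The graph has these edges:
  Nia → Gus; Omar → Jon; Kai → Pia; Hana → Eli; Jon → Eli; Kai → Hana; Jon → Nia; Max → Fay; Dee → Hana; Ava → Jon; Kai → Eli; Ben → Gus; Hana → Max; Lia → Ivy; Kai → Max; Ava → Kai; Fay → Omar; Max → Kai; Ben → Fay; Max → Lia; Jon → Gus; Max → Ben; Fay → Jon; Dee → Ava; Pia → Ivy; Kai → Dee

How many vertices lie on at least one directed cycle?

5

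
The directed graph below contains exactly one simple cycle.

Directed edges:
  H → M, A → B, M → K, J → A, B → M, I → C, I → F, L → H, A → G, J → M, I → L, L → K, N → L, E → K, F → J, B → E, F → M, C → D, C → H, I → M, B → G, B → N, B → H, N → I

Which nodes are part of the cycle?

DFS with gray/black marking from B:
B gray
  H gray
    M gray
      K gray
      K black
    M black
  H black
  B→M: M black — skip
  E gray
    E→K: K black — skip
  E black
  G gray
  G black
  N gray
    I gray
      I→M: M black — skip
      C gray
        D gray
        D black
        C→H: H black — skip
      C black
      L gray
        L→K: K black — skip
        L→H: H black — skip
      L black
      F gray
        F→M: M black — skip
        J gray
          A gray
            A→B: B is gray → back edge
Back edge closes the cycle B → N → I → F → J → A → B; its vertices are {A, B, F, I, J, N}.

A, B, F, I, J, N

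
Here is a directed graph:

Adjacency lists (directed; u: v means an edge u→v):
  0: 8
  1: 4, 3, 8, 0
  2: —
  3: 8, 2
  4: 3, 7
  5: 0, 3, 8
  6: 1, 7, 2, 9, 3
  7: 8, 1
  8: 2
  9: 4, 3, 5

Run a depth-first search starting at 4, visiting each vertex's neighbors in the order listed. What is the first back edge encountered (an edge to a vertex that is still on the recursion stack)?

DFS from 4 (visiting each vertex's neighbors in the order listed); mark gray on enter, black on exit:
4 gray
  3 gray
    8 gray
      2 gray
      2 black
    8 black
    3→2: 2 black — skip
  3 black
  7 gray
    7→8: 8 black — skip
    1 gray
      1→4: 4 is gray → back edge
First back edge: 1 → 4.

1→4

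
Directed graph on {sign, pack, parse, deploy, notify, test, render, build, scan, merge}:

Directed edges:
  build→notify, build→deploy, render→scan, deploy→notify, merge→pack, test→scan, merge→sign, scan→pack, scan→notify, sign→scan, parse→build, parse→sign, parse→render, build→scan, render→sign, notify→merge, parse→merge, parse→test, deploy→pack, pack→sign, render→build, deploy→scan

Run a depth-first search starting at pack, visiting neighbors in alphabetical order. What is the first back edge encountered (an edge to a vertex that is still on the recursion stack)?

DFS from pack (visiting neighbors in alphabetical order); mark gray on enter, black on exit:
pack gray
  sign gray
    scan gray
      notify gray
        merge gray
          merge→pack: pack is gray → back edge
First back edge: merge → pack.

merge→pack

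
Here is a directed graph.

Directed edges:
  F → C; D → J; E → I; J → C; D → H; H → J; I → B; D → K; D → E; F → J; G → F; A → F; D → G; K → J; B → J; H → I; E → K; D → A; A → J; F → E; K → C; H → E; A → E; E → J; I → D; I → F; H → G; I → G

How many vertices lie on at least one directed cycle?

7

A vertex is on a directed cycle iff it belongs to a strongly connected component of size ≥ 2 (or has a self-loop).
The vertices on cycles are {A, D, E, F, G, H, I} — 7 in total.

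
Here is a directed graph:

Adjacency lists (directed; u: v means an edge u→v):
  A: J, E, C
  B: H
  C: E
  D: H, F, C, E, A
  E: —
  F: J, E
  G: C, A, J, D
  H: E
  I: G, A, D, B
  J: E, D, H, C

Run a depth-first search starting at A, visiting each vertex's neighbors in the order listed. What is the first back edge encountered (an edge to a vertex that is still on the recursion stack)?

DFS from A (visiting each vertex's neighbors in the order listed); mark gray on enter, black on exit:
A gray
  J gray
    E gray
    E black
    D gray
      H gray
        H→E: E black — skip
      H black
      F gray
        F→J: J is gray → back edge
First back edge: F → J.

F→J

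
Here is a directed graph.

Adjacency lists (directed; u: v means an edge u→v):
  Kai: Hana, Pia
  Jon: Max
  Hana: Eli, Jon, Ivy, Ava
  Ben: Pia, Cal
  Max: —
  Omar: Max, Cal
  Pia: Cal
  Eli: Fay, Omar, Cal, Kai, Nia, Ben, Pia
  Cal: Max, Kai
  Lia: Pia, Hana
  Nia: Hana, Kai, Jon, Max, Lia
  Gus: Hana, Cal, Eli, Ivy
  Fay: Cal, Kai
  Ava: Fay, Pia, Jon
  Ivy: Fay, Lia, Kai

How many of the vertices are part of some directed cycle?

A vertex is on a directed cycle iff it belongs to a strongly connected component of size ≥ 2 (or has a self-loop).
The vertices on cycles are {Ava, Ben, Cal, Eli, Fay, Ivy, Kai, Lia, Nia, Pia, Hana, Omar} — 12 in total.

12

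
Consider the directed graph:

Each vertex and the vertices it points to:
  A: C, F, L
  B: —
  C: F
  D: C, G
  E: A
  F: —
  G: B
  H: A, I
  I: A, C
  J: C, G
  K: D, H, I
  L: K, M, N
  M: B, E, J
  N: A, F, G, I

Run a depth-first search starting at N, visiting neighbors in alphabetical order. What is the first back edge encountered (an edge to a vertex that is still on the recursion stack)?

H->A

DFS from N (visiting neighbors in alphabetical order); mark gray on enter, black on exit:
N gray
  A gray
    C gray
      F gray
      F black
    C black
    A→F: F black — skip
    L gray
      K gray
        D gray
          D→C: C black — skip
          G gray
            B gray
            B black
          G black
        D black
        H gray
          H→A: A is gray → back edge
First back edge: H → A.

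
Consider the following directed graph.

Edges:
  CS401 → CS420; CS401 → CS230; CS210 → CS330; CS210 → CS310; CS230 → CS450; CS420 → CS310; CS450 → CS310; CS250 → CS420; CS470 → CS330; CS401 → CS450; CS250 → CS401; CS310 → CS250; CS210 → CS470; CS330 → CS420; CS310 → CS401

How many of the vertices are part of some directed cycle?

6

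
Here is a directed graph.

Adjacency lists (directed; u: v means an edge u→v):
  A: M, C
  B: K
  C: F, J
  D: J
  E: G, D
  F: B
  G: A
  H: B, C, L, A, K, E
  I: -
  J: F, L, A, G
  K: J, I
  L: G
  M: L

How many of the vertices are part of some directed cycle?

A vertex is on a directed cycle iff it belongs to a strongly connected component of size ≥ 2 (or has a self-loop).
The vertices on cycles are {A, B, C, F, G, J, K, L, M} — 9 in total.

9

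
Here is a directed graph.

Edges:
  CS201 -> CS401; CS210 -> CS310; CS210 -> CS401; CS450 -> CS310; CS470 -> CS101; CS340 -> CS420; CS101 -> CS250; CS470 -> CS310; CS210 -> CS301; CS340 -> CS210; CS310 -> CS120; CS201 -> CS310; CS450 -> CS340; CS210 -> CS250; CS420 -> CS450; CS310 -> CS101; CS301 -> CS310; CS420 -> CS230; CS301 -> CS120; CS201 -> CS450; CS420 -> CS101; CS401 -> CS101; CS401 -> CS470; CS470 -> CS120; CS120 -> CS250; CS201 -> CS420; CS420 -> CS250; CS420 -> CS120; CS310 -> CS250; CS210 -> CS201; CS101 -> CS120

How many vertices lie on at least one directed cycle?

A vertex is on a directed cycle iff it belongs to a strongly connected component of size ≥ 2 (or has a self-loop).
The vertices on cycles are {CS201, CS210, CS340, CS420, CS450} — 5 in total.

5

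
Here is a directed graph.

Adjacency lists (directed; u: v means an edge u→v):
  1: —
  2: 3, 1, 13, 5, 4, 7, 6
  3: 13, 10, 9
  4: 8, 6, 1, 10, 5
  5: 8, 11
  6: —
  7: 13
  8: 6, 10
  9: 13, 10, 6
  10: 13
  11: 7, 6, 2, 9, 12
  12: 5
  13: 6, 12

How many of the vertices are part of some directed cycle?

11

A vertex is on a directed cycle iff it belongs to a strongly connected component of size ≥ 2 (or has a self-loop).
The vertices on cycles are {2, 3, 4, 5, 7, 8, 9, 10, 11, 12, 13} — 11 in total.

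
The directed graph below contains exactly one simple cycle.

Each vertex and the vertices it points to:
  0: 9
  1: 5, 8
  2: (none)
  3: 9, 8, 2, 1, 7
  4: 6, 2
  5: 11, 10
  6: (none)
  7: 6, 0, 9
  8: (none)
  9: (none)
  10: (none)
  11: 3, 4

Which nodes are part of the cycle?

DFS with gray/black marking from 5:
5 gray
  11 gray
    3 gray
      9 gray
      9 black
      8 gray
      8 black
      2 gray
      2 black
      1 gray
        1→5: 5 is gray → back edge
Back edge closes the cycle 5 → 11 → 3 → 1 → 5; its vertices are {1, 3, 5, 11}.

1, 3, 5, 11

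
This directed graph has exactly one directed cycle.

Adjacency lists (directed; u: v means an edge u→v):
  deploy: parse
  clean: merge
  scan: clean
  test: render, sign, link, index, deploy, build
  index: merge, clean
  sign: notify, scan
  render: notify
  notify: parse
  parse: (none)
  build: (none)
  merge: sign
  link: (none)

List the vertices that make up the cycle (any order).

scan, sign, clean, merge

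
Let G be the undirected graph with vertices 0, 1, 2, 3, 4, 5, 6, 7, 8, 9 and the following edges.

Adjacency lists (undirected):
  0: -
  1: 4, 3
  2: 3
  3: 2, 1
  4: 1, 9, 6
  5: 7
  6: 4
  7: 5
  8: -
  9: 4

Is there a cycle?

DFS, tracking each vertex's parent; an edge to a visited non-parent vertex closes a cycle.
Start from 4:
visit 4 (parent –)
  visit 1 (parent 4)
    1–4: parent, skip
    visit 3 (parent 1)
      visit 2 (parent 3)
        2–3: parent, skip
      3–1: parent, skip
  visit 9 (parent 4)
    9–4: parent, skip
  visit 6 (parent 4)
    6–4: parent, skip
visit 0 (parent –)
visit 5 (parent –)
  visit 7 (parent 5)
    7–5: parent, skip
visit 8 (parent –)
No non-parent visited neighbor found — the graph is a forest.

No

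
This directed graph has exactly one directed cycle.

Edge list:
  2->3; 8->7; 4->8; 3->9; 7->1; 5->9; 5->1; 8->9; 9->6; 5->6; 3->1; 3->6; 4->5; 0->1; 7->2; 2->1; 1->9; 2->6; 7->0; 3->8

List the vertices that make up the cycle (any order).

2, 3, 7, 8

DFS with gray/black marking from 8:
8 gray
  9 gray
    6 gray
    6 black
  9 black
  7 gray
    2 gray
      2→6: 6 black — skip
      3 gray
        3→8: 8 is gray → back edge
Back edge closes the cycle 8 → 7 → 2 → 3 → 8; its vertices are {2, 3, 7, 8}.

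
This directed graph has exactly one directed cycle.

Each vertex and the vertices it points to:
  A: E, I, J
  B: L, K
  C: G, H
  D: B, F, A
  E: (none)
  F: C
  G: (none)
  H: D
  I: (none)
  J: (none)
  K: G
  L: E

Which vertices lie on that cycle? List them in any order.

C, D, F, H

DFS with gray/black marking from D:
D gray
  B gray
    L gray
      E gray
      E black
    L black
    K gray
      G gray
      G black
    K black
  B black
  F gray
    C gray
      C→G: G black — skip
      H gray
        H→D: D is gray → back edge
Back edge closes the cycle D → F → C → H → D; its vertices are {C, D, F, H}.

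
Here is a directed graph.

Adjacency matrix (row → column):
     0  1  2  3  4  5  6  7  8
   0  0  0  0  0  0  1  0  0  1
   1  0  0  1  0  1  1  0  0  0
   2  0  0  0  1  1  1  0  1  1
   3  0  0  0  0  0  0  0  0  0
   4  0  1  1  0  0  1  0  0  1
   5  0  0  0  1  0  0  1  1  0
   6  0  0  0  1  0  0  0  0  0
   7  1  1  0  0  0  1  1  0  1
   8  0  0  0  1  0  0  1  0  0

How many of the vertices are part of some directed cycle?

A vertex is on a directed cycle iff it belongs to a strongly connected component of size ≥ 2 (or has a self-loop).
The vertices on cycles are {0, 1, 2, 4, 5, 7} — 6 in total.

6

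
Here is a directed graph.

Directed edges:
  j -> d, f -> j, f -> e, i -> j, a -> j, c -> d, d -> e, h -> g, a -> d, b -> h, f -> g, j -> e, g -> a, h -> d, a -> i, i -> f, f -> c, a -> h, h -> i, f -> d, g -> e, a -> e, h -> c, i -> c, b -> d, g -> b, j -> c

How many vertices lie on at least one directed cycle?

A vertex is on a directed cycle iff it belongs to a strongly connected component of size ≥ 2 (or has a self-loop).
The vertices on cycles are {a, b, f, g, h, i} — 6 in total.

6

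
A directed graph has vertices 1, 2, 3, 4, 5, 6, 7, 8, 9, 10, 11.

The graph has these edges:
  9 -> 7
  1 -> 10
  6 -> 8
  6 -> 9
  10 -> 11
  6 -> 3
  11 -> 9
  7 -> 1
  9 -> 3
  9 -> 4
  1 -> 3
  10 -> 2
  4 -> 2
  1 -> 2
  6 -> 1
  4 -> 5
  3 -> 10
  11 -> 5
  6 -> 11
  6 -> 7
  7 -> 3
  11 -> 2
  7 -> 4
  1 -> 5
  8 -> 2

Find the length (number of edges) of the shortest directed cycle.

4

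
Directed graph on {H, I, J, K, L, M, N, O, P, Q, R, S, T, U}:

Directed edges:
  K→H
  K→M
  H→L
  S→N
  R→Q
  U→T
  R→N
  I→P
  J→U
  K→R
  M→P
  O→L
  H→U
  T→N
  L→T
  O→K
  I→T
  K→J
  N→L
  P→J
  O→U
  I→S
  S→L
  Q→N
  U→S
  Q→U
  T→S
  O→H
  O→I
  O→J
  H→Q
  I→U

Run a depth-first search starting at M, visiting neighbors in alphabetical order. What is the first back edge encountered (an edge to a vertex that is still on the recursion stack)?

DFS from M (visiting neighbors in alphabetical order); mark gray on enter, black on exit:
M gray
  P gray
    J gray
      U gray
        S gray
          L gray
            T gray
              N gray
                N→L: L is gray → back edge
First back edge: N → L.

N->L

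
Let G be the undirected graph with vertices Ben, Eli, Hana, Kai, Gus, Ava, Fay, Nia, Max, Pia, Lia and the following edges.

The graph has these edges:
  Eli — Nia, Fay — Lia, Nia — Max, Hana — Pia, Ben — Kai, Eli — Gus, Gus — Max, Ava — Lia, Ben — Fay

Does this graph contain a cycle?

Yes

DFS, tracking each vertex's parent; an edge to a visited non-parent vertex closes a cycle.
Start from Nia:
visit Nia (parent –)
  visit Max (parent Nia)
    visit Gus (parent Max)
      Gus–Max: parent, skip
      visit Eli (parent Gus)
        Eli–Gus: parent, skip
        Eli–Nia: Nia visited and ≠ parent → cycle
Cycle: Nia – Max – Gus – Eli – Nia.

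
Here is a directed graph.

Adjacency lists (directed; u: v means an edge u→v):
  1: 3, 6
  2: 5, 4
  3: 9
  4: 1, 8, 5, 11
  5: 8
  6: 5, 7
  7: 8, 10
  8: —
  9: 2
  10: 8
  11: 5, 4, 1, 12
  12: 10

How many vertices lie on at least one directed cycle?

6

A vertex is on a directed cycle iff it belongs to a strongly connected component of size ≥ 2 (or has a self-loop).
The vertices on cycles are {1, 2, 3, 4, 9, 11} — 6 in total.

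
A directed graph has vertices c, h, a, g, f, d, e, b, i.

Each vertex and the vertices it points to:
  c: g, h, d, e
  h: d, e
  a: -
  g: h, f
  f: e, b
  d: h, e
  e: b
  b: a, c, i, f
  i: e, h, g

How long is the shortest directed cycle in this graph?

For each vertex v, BFS finds the shortest path from v back to v.
The shortest such closed walk is f → b → f, length 2.

2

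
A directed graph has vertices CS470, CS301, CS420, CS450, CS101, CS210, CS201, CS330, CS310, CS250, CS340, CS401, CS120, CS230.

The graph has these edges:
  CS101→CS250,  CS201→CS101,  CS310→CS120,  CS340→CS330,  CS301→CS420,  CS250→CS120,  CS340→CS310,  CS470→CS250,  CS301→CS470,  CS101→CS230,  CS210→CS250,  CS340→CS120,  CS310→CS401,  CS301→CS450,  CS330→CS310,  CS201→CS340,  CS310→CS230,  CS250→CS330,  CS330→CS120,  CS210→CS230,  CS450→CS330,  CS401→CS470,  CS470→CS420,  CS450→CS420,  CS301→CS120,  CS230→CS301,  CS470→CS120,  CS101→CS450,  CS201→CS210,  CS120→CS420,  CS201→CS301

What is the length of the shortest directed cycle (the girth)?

5

For each vertex v, BFS finds the shortest path from v back to v.
The shortest such closed walk is CS230 → CS301 → CS450 → CS330 → CS310 → CS230, length 5.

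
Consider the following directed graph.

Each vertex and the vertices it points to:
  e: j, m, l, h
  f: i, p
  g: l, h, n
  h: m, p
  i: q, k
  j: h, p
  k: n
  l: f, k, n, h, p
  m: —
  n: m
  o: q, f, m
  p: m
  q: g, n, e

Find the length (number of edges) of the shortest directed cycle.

For each vertex v, BFS finds the shortest path from v back to v.
The shortest such closed walk is f → i → q → e → l → f, length 5.

5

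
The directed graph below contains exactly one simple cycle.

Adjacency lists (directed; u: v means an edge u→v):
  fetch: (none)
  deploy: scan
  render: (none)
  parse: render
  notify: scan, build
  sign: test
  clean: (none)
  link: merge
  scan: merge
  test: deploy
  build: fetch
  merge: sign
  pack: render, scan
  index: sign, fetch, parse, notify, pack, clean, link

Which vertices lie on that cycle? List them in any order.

DFS with gray/black marking from sign:
sign gray
  test gray
    deploy gray
      scan gray
        merge gray
          merge→sign: sign is gray → back edge
Back edge closes the cycle sign → test → deploy → scan → merge → sign; its vertices are {scan, sign, test, merge, deploy}.

scan, sign, test, merge, deploy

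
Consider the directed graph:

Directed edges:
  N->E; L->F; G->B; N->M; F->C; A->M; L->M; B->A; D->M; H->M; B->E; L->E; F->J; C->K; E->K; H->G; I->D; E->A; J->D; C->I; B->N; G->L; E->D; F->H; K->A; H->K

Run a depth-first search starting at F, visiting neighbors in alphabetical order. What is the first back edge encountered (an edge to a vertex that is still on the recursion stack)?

L->F

DFS from F (visiting neighbors in alphabetical order); mark gray on enter, black on exit:
F gray
  C gray
    I gray
      D gray
        M gray
        M black
      D black
    I black
    K gray
      A gray
        A→M: M black — skip
      A black
    K black
  C black
  H gray
    G gray
      B gray
        B→A: A black — skip
        E gray
          E→A: A black — skip
          E→D: D black — skip
          E→K: K black — skip
        E black
        N gray
          N→E: E black — skip
          N→M: M black — skip
        N black
      B black
      L gray
        L→E: E black — skip
        L→F: F is gray → back edge
First back edge: L → F.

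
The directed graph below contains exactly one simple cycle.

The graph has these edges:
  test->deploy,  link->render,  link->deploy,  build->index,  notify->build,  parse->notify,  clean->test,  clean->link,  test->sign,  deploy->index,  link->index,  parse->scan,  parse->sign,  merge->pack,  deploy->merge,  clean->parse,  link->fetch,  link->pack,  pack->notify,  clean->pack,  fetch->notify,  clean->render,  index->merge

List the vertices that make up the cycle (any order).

DFS with gray/black marking from pack:
pack gray
  notify gray
    build gray
      index gray
        merge gray
          merge→pack: pack is gray → back edge
Back edge closes the cycle pack → notify → build → index → merge → pack; its vertices are {pack, build, index, merge, notify}.

pack, build, index, merge, notify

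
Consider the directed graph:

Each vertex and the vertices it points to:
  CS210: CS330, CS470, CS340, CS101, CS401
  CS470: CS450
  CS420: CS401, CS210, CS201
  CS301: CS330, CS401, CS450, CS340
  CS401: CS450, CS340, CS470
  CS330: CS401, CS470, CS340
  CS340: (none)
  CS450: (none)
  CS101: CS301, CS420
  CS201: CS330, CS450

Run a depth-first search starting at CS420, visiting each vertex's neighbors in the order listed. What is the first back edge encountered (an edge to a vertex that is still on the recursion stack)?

DFS from CS420 (visiting each vertex's neighbors in the order listed); mark gray on enter, black on exit:
CS420 gray
  CS401 gray
    CS450 gray
    CS450 black
    CS340 gray
    CS340 black
    CS470 gray
      CS470→CS450: CS450 black — skip
    CS470 black
  CS401 black
  CS210 gray
    CS330 gray
      CS330→CS401: CS401 black — skip
      CS330→CS470: CS470 black — skip
      CS330→CS340: CS340 black — skip
    CS330 black
    CS210→CS470: CS470 black — skip
    CS210→CS340: CS340 black — skip
    CS101 gray
      CS301 gray
        CS301→CS330: CS330 black — skip
        CS301→CS401: CS401 black — skip
        CS301→CS450: CS450 black — skip
        CS301→CS340: CS340 black — skip
      CS301 black
      CS101→CS420: CS420 is gray → back edge
First back edge: CS101 → CS420.

CS101→CS420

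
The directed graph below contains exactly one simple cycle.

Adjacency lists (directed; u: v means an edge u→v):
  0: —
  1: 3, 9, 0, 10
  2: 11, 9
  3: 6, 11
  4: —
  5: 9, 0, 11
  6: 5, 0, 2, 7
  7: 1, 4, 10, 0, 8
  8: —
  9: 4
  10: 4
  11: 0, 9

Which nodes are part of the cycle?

1, 3, 6, 7

DFS with gray/black marking from 6:
6 gray
  5 gray
    9 gray
      4 gray
      4 black
    9 black
    0 gray
    0 black
    11 gray
      11→0: 0 black — skip
      11→9: 9 black — skip
    11 black
  5 black
  6→0: 0 black — skip
  2 gray
    2→11: 11 black — skip
    2→9: 9 black — skip
  2 black
  7 gray
    1 gray
      3 gray
        3→6: 6 is gray → back edge
Back edge closes the cycle 6 → 7 → 1 → 3 → 6; its vertices are {1, 3, 6, 7}.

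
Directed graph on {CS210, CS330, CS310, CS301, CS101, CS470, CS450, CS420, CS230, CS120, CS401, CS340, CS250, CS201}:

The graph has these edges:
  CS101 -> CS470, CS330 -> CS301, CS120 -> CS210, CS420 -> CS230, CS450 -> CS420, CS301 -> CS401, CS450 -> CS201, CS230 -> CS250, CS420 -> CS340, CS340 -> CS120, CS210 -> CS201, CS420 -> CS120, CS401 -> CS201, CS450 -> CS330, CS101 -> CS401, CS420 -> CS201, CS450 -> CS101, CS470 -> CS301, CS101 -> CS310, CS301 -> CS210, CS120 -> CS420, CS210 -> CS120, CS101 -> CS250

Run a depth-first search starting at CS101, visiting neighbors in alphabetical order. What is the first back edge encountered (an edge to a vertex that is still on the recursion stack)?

DFS from CS101 (visiting neighbors in alphabetical order); mark gray on enter, black on exit:
CS101 gray
  CS250 gray
  CS250 black
  CS310 gray
  CS310 black
  CS401 gray
    CS201 gray
    CS201 black
  CS401 black
  CS470 gray
    CS301 gray
      CS210 gray
        CS120 gray
          CS120→CS210: CS210 is gray → back edge
First back edge: CS120 → CS210.

CS120→CS210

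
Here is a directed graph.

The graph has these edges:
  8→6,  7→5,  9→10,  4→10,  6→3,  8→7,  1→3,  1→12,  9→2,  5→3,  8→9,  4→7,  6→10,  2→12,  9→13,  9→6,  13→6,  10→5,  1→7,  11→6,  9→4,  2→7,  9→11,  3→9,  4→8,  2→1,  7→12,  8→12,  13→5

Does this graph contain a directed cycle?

Yes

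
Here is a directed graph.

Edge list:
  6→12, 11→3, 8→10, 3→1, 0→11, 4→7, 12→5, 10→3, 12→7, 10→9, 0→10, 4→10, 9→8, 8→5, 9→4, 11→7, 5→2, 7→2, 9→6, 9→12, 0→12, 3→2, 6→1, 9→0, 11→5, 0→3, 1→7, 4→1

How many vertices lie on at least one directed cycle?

A vertex is on a directed cycle iff it belongs to a strongly connected component of size ≥ 2 (or has a self-loop).
The vertices on cycles are {0, 4, 8, 9, 10} — 5 in total.

5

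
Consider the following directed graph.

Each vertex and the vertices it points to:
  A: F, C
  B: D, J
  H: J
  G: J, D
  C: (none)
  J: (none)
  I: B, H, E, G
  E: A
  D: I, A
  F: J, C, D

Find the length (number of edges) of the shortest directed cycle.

For each vertex v, BFS finds the shortest path from v back to v.
The shortest such closed walk is D → A → F → D, length 3.

3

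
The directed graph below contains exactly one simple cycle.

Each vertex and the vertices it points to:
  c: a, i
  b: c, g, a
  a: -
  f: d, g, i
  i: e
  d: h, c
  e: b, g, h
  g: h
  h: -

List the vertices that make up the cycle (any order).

DFS with gray/black marking from c:
c gray
  a gray
  a black
  i gray
    e gray
      b gray
        b→c: c is gray → back edge
Back edge closes the cycle c → i → e → b → c; its vertices are {b, c, e, i}.

b, c, e, i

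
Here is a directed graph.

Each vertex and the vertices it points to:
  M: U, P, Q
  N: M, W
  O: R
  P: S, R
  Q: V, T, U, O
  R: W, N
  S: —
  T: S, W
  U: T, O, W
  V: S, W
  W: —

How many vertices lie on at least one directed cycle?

7

A vertex is on a directed cycle iff it belongs to a strongly connected component of size ≥ 2 (or has a self-loop).
The vertices on cycles are {M, N, O, P, Q, R, U} — 7 in total.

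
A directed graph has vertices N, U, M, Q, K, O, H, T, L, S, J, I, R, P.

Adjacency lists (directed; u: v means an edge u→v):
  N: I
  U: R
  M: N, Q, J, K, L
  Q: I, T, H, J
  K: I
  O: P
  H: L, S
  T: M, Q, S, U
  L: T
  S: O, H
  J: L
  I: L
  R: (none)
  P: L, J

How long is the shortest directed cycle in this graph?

2

For each vertex v, BFS finds the shortest path from v back to v.
The shortest such closed walk is T → Q → T, length 2.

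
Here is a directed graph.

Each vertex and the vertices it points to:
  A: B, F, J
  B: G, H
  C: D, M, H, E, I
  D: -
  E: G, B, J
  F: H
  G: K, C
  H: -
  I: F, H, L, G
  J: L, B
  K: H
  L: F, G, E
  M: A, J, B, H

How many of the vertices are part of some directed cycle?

A vertex is on a directed cycle iff it belongs to a strongly connected component of size ≥ 2 (or has a self-loop).
The vertices on cycles are {A, B, C, E, G, I, J, L, M} — 9 in total.

9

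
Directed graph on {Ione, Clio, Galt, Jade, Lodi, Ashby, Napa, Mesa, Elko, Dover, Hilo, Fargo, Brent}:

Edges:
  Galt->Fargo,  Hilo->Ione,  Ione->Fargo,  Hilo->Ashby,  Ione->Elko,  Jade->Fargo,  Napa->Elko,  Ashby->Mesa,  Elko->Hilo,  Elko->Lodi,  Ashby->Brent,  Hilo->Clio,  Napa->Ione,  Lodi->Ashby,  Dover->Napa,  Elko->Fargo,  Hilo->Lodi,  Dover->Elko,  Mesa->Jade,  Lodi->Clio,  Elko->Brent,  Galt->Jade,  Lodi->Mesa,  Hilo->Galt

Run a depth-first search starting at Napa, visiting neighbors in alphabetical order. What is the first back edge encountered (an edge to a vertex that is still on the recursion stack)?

Ione->Elko

DFS from Napa (visiting neighbors in alphabetical order); mark gray on enter, black on exit:
Napa gray
  Elko gray
    Brent gray
    Brent black
    Fargo gray
    Fargo black
    Hilo gray
      Ashby gray
        Ashby→Brent: Brent black — skip
        Mesa gray
          Jade gray
            Jade→Fargo: Fargo black — skip
          Jade black
        Mesa black
      Ashby black
      Clio gray
      Clio black
      Galt gray
        Galt→Fargo: Fargo black — skip
        Galt→Jade: Jade black — skip
      Galt black
      Ione gray
        Ione→Elko: Elko is gray → back edge
First back edge: Ione → Elko.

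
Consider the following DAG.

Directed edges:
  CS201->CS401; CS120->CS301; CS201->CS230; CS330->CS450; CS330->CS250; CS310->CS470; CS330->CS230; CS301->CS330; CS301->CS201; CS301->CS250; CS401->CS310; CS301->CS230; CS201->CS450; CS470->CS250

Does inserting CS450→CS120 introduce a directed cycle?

Yes

Adding CS450→CS120 creates a cycle iff CS120 can already reach CS450.
Path from CS120: CS120 → CS301 → CS330 → CS450.
So CS120 → … → CS450 → CS120 is a cycle.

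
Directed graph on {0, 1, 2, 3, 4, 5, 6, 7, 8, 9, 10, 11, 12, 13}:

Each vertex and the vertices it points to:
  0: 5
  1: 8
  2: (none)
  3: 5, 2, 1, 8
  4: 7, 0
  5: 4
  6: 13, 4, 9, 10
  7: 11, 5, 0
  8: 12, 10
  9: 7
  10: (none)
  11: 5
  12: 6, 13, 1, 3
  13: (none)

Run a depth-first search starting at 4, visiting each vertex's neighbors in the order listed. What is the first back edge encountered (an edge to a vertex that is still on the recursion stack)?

5->4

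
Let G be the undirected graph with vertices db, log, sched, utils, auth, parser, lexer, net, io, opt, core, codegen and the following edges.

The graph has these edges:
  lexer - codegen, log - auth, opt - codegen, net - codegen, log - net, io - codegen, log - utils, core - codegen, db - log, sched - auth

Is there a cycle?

DFS, tracking each vertex's parent; an edge to a visited non-parent vertex closes a cycle.
Start from db:
visit db (parent –)
  visit log (parent db)
    visit utils (parent log)
      utils–log: parent, skip
    visit net (parent log)
      visit codegen (parent net)
        visit lexer (parent codegen)
          lexer–codegen: parent, skip
        visit core (parent codegen)
          core–codegen: parent, skip
        codegen–net: parent, skip
        visit io (parent codegen)
          io–codegen: parent, skip
        visit opt (parent codegen)
          opt–codegen: parent, skip
      net–log: parent, skip
    log–db: parent, skip
    visit auth (parent log)
      auth–log: parent, skip
      visit sched (parent auth)
        sched–auth: parent, skip
visit parser (parent –)
No non-parent visited neighbor found — the graph is a forest.

No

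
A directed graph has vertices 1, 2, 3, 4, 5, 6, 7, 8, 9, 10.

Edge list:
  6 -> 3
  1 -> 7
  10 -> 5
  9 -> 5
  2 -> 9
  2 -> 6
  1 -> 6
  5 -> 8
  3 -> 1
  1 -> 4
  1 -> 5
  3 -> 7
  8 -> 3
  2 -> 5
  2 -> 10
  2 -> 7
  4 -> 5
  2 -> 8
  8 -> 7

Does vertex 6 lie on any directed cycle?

Yes

6 is on a cycle iff 6 can reach itself via ≥1 edge.
6 → 3 → 1 → 6 — yes.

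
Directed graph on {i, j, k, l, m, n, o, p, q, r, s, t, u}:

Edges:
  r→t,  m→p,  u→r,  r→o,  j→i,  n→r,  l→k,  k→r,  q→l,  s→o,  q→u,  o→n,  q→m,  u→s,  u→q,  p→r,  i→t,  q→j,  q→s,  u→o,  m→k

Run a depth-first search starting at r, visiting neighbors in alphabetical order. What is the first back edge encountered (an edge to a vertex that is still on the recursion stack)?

n->r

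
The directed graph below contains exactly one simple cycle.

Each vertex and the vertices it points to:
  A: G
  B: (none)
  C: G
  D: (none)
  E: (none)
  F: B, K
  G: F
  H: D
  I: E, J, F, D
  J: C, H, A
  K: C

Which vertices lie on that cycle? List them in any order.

C, F, G, K

DFS with gray/black marking from F:
F gray
  B gray
  B black
  K gray
    C gray
      G gray
        G→F: F is gray → back edge
Back edge closes the cycle F → K → C → G → F; its vertices are {C, F, G, K}.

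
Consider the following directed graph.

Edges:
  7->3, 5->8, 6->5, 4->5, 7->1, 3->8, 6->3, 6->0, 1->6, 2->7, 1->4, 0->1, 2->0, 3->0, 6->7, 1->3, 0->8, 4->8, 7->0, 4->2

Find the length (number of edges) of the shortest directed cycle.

3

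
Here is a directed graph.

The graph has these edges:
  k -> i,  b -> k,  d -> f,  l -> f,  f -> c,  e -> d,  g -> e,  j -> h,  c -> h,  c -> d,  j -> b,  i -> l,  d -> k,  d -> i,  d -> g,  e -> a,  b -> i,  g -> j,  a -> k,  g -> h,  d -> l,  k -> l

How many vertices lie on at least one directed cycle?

11

A vertex is on a directed cycle iff it belongs to a strongly connected component of size ≥ 2 (or has a self-loop).
The vertices on cycles are {a, b, c, d, e, f, g, i, j, k, l} — 11 in total.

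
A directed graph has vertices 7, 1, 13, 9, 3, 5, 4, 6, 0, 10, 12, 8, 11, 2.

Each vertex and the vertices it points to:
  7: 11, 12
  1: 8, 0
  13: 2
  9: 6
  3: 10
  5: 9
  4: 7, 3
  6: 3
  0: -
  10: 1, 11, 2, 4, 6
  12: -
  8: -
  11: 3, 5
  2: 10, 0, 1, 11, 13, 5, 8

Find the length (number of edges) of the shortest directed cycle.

2

For each vertex v, BFS finds the shortest path from v back to v.
The shortest such closed walk is 10 → 2 → 10, length 2.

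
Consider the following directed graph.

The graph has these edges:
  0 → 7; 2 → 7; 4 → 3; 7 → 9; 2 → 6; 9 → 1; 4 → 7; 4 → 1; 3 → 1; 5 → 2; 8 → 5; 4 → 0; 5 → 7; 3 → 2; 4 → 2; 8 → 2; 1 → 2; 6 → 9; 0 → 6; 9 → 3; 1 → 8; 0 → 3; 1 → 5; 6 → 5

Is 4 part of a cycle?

No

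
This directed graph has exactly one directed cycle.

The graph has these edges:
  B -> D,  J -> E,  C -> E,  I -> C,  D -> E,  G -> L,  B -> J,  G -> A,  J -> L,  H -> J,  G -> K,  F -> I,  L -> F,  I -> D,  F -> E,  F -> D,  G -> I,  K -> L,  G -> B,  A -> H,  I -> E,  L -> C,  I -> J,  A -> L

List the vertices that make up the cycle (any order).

DFS with gray/black marking from L:
L gray
  F gray
    D gray
      E gray
      E black
    D black
    I gray
      I→D: D black — skip
      C gray
        C→E: E black — skip
      C black
      J gray
        J→E: E black — skip
        J→L: L is gray → back edge
Back edge closes the cycle L → F → I → J → L; its vertices are {F, I, J, L}.

F, I, J, L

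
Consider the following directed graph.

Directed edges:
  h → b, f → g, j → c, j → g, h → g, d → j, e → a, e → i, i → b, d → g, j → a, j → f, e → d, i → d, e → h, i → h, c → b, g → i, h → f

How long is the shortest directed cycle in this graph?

For each vertex v, BFS finds the shortest path from v back to v.
The shortest such closed walk is d → g → i → d, length 3.

3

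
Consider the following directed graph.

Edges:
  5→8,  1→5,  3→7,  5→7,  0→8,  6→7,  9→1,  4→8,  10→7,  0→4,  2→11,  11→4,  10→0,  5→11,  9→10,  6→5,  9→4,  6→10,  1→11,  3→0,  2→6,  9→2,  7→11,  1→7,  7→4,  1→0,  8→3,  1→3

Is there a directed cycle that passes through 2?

2 lies on a cycle iff there is a path from 2 back to itself.
Exploring from 2, it never reaches itself; equivalently, its strongly connected component is a singleton.

No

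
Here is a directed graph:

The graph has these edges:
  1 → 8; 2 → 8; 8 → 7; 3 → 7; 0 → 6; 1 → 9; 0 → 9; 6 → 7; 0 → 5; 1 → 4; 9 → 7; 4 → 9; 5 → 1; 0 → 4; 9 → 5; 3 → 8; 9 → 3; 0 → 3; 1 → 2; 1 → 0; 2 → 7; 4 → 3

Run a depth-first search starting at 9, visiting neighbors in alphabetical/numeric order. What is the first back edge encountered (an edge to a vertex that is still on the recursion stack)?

4→9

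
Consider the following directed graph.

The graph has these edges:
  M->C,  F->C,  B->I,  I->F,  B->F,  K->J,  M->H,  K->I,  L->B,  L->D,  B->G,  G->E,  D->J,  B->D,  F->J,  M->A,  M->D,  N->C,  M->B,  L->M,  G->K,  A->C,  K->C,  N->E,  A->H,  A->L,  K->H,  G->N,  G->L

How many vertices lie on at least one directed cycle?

5

A vertex is on a directed cycle iff it belongs to a strongly connected component of size ≥ 2 (or has a self-loop).
The vertices on cycles are {A, B, G, L, M} — 5 in total.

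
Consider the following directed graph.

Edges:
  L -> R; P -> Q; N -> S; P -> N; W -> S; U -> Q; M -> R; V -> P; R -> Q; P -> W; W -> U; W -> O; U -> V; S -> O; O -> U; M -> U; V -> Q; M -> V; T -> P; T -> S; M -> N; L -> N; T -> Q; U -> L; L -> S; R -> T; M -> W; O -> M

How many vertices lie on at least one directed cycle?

11

A vertex is on a directed cycle iff it belongs to a strongly connected component of size ≥ 2 (or has a self-loop).
The vertices on cycles are {L, M, N, O, P, R, S, T, U, V, W} — 11 in total.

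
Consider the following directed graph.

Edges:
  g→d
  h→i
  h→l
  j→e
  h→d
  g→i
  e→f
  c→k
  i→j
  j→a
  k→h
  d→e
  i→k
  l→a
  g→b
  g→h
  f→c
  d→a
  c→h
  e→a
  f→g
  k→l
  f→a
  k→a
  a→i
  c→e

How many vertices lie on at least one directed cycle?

11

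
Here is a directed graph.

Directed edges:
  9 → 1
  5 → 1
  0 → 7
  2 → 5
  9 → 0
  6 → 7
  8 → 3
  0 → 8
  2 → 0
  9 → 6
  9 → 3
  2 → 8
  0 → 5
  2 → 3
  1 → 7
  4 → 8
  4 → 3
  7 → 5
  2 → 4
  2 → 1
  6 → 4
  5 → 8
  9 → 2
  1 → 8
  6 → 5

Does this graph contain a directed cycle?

DFS with white/gray/black marking, starting from 2:
2 gray
  8 gray
    3 gray
    3 black
  8 black
  0 gray
    5 gray
      5→8: 8 black — skip
      1 gray
        7 gray
          7→5: 5 is gray → back edge
Back edge found, so a cycle exists: 5 → 1 → 7 → 5.

Yes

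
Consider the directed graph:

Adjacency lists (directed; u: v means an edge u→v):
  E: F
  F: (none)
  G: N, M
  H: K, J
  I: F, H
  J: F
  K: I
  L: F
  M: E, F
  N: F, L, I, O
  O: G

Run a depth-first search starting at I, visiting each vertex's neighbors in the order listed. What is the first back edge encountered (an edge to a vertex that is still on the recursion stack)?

K→I

DFS from I (visiting each vertex's neighbors in the order listed); mark gray on enter, black on exit:
I gray
  F gray
  F black
  H gray
    K gray
      K→I: I is gray → back edge
First back edge: K → I.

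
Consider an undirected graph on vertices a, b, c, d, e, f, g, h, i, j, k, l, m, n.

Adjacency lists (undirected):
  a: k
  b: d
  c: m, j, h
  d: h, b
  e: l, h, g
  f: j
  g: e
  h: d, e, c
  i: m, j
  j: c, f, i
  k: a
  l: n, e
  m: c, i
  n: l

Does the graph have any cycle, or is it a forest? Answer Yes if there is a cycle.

Yes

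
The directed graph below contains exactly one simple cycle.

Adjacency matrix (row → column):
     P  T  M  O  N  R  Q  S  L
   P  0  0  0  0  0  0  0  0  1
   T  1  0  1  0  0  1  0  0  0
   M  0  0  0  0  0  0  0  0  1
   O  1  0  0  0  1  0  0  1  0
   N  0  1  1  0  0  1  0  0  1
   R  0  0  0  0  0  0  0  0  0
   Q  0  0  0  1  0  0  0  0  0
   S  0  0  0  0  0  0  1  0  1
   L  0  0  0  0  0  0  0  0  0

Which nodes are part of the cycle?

O, Q, S

DFS with gray/black marking from Q:
Q gray
  O gray
    S gray
      S→Q: Q is gray → back edge
Back edge closes the cycle Q → O → S → Q; its vertices are {O, Q, S}.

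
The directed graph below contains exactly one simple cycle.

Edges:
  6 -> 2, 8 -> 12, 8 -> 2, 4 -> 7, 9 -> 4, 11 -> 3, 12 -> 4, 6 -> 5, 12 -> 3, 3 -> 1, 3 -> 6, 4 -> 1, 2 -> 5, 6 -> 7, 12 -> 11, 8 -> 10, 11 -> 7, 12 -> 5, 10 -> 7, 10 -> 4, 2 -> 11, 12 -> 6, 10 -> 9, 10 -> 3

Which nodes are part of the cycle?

2, 3, 6, 11

DFS with gray/black marking from 6:
6 gray
  7 gray
  7 black
  2 gray
    5 gray
    5 black
    11 gray
      3 gray
        1 gray
        1 black
        3→6: 6 is gray → back edge
Back edge closes the cycle 6 → 2 → 11 → 3 → 6; its vertices are {2, 3, 6, 11}.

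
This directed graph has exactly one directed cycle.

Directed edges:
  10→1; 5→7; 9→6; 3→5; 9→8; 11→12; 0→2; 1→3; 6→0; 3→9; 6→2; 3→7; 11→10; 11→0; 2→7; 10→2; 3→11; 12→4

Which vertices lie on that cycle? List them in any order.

DFS with gray/black marking from 3:
3 gray
  11 gray
    10 gray
      1 gray
        1→3: 3 is gray → back edge
Back edge closes the cycle 3 → 11 → 10 → 1 → 3; its vertices are {1, 3, 10, 11}.

1, 3, 10, 11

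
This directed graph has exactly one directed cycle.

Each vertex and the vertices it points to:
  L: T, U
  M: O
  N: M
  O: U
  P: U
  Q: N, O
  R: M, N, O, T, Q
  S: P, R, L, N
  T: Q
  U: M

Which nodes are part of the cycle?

DFS with gray/black marking from M:
M gray
  O gray
    U gray
      U→M: M is gray → back edge
Back edge closes the cycle M → O → U → M; its vertices are {M, O, U}.

M, O, U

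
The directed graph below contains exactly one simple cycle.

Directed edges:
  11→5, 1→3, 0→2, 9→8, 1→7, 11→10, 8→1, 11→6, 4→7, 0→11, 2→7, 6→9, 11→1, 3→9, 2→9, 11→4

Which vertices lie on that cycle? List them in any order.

1, 3, 8, 9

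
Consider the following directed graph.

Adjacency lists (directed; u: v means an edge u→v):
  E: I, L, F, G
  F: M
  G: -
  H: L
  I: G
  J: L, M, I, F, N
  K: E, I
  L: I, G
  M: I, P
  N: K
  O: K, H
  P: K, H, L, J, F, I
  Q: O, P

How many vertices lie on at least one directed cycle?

7

A vertex is on a directed cycle iff it belongs to a strongly connected component of size ≥ 2 (or has a self-loop).
The vertices on cycles are {E, F, J, K, M, N, P} — 7 in total.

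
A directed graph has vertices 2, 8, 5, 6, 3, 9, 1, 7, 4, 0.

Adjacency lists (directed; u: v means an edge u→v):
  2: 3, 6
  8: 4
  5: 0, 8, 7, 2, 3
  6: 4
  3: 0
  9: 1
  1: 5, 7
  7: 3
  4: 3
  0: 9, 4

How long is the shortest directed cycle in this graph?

3

For each vertex v, BFS finds the shortest path from v back to v.
The shortest such closed walk is 0 → 4 → 3 → 0, length 3.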